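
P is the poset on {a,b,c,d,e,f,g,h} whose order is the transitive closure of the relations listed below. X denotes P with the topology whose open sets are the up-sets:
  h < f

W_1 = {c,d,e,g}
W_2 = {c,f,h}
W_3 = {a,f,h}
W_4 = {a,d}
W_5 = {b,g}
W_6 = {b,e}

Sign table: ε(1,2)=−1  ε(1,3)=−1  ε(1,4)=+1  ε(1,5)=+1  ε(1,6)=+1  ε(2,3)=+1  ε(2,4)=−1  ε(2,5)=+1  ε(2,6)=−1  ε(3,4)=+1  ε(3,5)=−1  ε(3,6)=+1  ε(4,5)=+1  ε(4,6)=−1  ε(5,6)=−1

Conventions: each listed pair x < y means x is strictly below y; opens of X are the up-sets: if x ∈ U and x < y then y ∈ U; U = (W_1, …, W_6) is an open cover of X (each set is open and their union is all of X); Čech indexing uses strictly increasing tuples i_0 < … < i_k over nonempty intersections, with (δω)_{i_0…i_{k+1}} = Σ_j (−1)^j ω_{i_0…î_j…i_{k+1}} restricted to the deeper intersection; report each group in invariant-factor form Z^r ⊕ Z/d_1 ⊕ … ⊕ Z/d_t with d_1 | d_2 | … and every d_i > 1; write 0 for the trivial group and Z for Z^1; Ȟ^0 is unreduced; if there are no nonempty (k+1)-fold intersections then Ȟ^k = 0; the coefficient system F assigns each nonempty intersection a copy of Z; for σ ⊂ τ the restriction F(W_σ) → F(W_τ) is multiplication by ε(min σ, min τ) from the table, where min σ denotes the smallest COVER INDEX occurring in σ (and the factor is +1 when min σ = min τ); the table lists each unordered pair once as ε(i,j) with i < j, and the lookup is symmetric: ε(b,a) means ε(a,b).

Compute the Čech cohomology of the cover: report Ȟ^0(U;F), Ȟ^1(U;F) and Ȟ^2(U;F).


nerve simplices:
  W12={c} W14={d} W15={g} W16={e} W23={f,h} W34={a} W56={b}
C dims 6,7; δ0: rk 6, SNF 1^5·2
degree 0: 6−6−0 = 0 → Ȟ^0 ≅ 0
degree 1: 7−0−6 = 1 plus torsion [2] → Ȟ^1 ≅ Z ⊕ Z/2
degree 2: 0−0−0 = 0 → Ȟ^2 ≅ 0

Ȟ^0 ≅ 0,  Ȟ^1 ≅ Z ⊕ Z/2,  Ȟ^2 ≅ 0


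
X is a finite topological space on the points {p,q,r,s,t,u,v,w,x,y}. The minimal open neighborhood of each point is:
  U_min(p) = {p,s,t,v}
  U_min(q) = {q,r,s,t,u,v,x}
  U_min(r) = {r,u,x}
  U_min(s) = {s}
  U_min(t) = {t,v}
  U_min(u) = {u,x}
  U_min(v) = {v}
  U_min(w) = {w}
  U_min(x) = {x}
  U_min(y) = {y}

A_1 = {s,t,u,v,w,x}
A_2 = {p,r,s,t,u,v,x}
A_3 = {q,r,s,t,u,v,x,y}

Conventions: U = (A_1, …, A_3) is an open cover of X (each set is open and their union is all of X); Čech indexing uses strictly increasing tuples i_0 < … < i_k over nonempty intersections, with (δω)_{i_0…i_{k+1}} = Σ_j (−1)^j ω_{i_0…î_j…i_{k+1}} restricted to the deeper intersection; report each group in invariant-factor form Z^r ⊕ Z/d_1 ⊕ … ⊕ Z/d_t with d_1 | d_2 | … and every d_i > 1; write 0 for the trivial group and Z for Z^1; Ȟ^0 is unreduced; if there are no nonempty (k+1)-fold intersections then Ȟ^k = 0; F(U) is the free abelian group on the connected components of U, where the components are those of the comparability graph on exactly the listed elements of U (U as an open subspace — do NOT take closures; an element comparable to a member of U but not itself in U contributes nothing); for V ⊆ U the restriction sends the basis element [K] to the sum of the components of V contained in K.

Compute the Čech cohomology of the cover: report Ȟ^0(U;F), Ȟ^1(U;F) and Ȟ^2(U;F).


Ȟ^0 ≅ Z^3, Ȟ^1 ≅ Z, Ȟ^2 ≅ 0

cover nerve:
  A12={s,t,u,v,x} A13={s,t,u,v,x} A23={r,s,t,u,v,x}
  A123={s,t,u,v,x}
components per intersection:
  A1: {s} {t,v} {u,x} {w}
  A2: {p,s,t,v} {r,u,x}
  A3: {q,r,s,t,u,v,x} {y}
  A12: {s} {t,v} {u,x}
  A13: {s} {t,v} {u,x}
  A23: {r,u,x} {s} {t,v}
  A123: {s} {t,v} {u,x}
C dims 8,9,3; δ0: rk 5, SNF 1^5; δ1: rk 3, SNF 1^3
Ȟ^0: (8−5)−0=3 ⇒ Z^3
Ȟ^1: (9−3)−5=1 ⇒ Z
Ȟ^2: (3−0)−3=0 ⇒ 0


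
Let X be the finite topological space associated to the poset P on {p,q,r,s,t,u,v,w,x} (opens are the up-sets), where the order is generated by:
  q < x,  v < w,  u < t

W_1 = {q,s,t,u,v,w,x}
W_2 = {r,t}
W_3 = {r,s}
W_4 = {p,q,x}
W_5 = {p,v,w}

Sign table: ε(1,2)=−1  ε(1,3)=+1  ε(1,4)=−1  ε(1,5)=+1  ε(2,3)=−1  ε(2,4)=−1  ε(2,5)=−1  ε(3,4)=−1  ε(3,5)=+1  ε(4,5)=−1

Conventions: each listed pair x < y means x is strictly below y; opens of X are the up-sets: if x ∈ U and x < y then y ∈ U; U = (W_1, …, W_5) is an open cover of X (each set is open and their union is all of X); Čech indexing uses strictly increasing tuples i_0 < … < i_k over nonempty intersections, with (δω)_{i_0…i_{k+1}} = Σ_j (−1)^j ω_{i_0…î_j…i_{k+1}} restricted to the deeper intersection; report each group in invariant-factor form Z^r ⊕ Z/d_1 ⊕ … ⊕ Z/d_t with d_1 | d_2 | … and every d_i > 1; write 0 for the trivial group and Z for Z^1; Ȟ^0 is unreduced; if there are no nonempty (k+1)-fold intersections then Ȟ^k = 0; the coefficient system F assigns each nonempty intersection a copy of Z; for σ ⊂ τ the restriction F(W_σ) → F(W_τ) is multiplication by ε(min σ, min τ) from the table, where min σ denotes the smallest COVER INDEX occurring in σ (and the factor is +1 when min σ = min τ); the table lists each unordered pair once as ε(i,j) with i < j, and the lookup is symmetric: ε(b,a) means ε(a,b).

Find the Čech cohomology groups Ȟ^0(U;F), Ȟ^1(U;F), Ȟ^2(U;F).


nonempty overlaps:
  W12={t} W13={s} W14={q,x} W15={v,w} W23={r} W45={p}
C dims 5,6; δ0: rk 4, SNF 1^4
degree 0: 5−4−0 = 1 → Ȟ^0 ≅ Z
degree 1: 6−0−4 = 2 → Ȟ^1 ≅ Z^2
degree 2: 0−0−0 = 0 → Ȟ^2 ≅ 0

Ȟ^0 ≅ Z; Ȟ^1 ≅ Z^2; Ȟ^2 ≅ 0


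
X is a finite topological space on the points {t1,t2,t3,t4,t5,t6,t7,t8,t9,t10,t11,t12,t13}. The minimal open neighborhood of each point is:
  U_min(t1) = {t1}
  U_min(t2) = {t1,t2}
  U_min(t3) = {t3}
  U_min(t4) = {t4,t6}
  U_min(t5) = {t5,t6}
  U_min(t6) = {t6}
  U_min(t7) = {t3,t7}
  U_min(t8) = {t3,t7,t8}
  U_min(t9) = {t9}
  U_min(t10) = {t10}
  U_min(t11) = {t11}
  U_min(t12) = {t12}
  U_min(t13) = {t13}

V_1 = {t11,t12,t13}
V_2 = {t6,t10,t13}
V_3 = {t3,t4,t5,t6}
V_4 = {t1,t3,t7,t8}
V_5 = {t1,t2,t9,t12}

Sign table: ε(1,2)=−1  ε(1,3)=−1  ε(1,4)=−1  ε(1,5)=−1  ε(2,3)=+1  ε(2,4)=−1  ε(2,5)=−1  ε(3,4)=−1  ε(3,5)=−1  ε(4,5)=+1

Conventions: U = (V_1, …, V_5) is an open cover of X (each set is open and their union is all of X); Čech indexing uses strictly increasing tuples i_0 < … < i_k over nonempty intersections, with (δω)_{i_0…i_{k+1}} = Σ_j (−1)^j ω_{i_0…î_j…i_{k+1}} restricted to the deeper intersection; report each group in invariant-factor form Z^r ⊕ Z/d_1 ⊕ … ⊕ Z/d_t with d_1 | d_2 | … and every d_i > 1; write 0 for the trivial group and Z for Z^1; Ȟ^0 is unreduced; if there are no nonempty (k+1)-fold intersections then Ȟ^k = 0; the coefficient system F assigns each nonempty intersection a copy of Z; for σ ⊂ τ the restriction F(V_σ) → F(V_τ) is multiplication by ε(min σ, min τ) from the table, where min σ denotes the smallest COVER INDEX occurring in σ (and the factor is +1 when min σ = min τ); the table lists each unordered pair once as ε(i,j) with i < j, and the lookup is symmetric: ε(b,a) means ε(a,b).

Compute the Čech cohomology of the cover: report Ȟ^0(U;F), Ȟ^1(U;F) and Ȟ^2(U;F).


Ȟ^0 ≅ 0, Ȟ^1 ≅ Z/2 and Ȟ^2 ≅ 0

intersection data:
  V12={t13} V15={t12} V23={t6} V34={t3} V45={t1}
C dims 5,5; δ0: rk 5, SNF 1^4·2
Ȟ^0 = (5 − 5) − 0 = 0, so Ȟ^0 ≅ 0
Ȟ^1 = (5 − 0) − 5 = 0 plus torsion [2], so Ȟ^1 ≅ Z/2
Ȟ^2 = (0 − 0) − 0 = 0, so Ȟ^2 ≅ 0


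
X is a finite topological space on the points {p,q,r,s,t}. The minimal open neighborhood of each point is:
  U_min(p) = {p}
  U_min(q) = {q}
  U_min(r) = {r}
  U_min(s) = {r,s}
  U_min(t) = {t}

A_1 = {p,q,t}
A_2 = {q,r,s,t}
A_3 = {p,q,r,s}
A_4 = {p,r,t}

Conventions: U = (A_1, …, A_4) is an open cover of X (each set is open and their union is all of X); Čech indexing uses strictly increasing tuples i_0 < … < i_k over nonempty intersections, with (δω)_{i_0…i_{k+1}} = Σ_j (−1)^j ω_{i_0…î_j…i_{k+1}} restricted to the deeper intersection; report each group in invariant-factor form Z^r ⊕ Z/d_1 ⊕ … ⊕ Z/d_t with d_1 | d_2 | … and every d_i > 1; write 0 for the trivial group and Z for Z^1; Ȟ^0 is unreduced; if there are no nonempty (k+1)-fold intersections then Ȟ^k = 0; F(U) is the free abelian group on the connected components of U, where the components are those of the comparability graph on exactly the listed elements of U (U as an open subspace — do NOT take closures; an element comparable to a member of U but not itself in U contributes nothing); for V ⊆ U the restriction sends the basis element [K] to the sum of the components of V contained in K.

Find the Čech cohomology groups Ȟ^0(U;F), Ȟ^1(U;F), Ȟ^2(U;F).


intersection data:
  A12={q,t} A13={p,q} A14={p,t} A23={q,r,s} A24={r,t} A34={p,r}
  A123={q} A124={t} A134={p} A234={r}
components per intersection:
  A1: {p} {q} {t}
  A2: {q} {r,s} {t}
  A3: {p} {q} {r,s}
  A4: {p} {r} {t}
  A12: {q} {t}
  A13: {p} {q}
  A14: {p} {t}
  A23: {q} {r,s}
  A24: {r} {t}
  A34: {p} {r}
  A123: {q}
  A124: {t}
  A134: {p}
  A234: {r}
C dims 12,12,4; δ0: rk 8, SNF 1^8; δ1: rk 4, SNF 1^4
Ȟ^0 = (12 − 8) − 0 = 4, so Ȟ^0 ≅ Z^4
Ȟ^1 = (12 − 4) − 8 = 0, so Ȟ^1 ≅ 0
Ȟ^2 = (4 − 0) − 4 = 0, so Ȟ^2 ≅ 0

Ȟ^0(U;F) ≅ Z^4,  Ȟ^1(U;F) ≅ 0,  Ȟ^2(U;F) ≅ 0


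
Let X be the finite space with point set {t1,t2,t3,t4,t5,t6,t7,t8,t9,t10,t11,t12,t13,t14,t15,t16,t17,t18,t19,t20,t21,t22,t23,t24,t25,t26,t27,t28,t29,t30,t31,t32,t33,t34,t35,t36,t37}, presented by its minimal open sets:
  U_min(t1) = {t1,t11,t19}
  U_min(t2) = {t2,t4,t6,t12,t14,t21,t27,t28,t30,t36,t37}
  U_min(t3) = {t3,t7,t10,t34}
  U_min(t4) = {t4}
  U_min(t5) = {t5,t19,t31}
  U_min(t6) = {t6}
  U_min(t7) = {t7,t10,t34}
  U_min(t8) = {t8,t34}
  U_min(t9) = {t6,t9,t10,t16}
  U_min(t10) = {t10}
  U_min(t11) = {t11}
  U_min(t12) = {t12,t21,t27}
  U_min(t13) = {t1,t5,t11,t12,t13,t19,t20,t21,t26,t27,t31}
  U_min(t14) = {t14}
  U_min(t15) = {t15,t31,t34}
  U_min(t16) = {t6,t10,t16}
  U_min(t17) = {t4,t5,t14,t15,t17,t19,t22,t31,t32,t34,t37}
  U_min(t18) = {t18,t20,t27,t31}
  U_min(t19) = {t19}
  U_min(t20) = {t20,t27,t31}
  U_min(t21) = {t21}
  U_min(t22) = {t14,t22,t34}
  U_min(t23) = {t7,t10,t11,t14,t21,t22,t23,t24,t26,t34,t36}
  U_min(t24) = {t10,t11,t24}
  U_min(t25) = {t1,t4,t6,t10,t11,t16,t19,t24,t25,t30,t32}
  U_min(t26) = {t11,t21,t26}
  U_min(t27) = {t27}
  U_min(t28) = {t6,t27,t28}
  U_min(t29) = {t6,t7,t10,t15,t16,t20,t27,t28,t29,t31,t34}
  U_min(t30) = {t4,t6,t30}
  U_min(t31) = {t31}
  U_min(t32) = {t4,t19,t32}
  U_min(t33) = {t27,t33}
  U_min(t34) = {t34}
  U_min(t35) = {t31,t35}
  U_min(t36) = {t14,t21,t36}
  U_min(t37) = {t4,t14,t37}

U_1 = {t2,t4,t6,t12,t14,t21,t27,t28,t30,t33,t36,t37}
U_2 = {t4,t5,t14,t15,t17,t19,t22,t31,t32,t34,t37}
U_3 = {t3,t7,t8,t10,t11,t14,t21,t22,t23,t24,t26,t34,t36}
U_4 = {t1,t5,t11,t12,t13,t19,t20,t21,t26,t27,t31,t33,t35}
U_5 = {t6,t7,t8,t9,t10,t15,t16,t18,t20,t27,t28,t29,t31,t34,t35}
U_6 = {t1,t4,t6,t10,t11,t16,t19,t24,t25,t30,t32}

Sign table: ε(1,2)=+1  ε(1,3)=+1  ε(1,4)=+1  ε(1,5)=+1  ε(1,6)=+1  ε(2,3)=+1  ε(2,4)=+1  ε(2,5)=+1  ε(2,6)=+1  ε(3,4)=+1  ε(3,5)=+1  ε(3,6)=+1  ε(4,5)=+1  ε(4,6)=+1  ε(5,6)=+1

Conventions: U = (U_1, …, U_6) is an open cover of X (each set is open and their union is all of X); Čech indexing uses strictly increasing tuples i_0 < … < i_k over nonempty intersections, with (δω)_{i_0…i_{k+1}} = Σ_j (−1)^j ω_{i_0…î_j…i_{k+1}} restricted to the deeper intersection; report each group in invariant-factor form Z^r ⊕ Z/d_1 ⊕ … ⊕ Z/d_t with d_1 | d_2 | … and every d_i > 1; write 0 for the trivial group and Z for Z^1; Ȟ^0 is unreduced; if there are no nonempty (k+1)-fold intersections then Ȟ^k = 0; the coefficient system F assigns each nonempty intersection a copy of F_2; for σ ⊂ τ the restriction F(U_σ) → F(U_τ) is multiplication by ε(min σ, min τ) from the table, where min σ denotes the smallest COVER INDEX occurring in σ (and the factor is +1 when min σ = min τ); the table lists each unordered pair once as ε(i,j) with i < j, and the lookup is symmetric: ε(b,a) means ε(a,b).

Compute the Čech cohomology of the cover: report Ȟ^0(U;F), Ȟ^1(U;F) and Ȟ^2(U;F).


Ȟ^0 = Z/2,  Ȟ^1 = Z/2,  Ȟ^2 = Z/2

nerve simplices:
  U12={t4,t14,t37} U13={t14,t21,t36} U14={t12,t21,t27,t33} U15={t6,t27,t28} U16={t4,t6,t30} U23={t14,t22,t34} U24={t5,t19,t31} U25={t15,t31,t34} U26={t4,t19,t32} U34={t11,t21,t26} U35={t7,t8,t10,t34} U36={t10,t11,t24} U45={t20,t27,t31,t35} U46={t1,t11,t19} U56={t6,t10,t16}
  U123={t14} U126={t4} U134={t21} U145={t27} U156={t6} U235={t34} U245={t31} U246={t19} U346={t11} U356={t10}
C dims 6,15,10; δ0: rk_F2 5; δ1: rk_F2 9
degree 0: 6−5−0 = 1 → Ȟ^0 ≅ Z/2
degree 1: 15−9−5 = 1 → Ȟ^1 ≅ Z/2
degree 2: 10−0−9 = 1 → Ȟ^2 ≅ Z/2


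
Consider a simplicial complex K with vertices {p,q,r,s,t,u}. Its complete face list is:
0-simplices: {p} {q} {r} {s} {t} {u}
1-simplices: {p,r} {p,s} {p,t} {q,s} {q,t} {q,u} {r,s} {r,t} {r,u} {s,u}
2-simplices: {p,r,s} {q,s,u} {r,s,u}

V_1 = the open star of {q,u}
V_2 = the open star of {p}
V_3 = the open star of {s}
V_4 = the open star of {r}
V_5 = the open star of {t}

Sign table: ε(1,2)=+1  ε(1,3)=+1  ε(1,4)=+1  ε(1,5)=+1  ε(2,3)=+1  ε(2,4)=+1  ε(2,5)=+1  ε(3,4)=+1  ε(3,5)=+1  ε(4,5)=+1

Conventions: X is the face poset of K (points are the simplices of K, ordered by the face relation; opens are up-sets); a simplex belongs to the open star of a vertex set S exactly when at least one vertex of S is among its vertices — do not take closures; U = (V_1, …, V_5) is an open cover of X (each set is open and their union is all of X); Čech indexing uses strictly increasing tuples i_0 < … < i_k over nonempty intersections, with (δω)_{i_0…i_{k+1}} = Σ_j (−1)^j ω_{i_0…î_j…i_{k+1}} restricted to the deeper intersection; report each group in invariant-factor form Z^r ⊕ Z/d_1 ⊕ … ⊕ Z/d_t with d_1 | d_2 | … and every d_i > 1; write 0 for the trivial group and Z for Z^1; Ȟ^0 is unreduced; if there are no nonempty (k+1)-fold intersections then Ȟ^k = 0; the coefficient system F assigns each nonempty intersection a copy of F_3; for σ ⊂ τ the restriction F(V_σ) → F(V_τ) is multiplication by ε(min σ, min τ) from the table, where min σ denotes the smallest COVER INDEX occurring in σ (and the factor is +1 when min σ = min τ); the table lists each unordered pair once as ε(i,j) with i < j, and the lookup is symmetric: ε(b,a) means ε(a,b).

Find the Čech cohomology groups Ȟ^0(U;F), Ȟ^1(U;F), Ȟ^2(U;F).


Ȟ^0 ≅ Z/3; Ȟ^1 ≅ Z/3 ⊕ Z/3; Ȟ^2 ≅ 0

cover nerve:
  V1={{q},{u},{q,s},{q,t},{q,u},{r,u},{s,u},{q,s,u},{r,s,u}} V2={{p},{p,r},{p,s},{p,t},{p,r,s}} V3={{s},{p,s},{q,s},{r,s},{s,u},{p,r,s},{q,s,u},{r,s,u}} V4={{r},{p,r},{r,s},{r,t},{r,u},{p,r,s},{r,s,u}} V5={{t},{p,t},{q,t},{r,t}}
  V13={{q,s},{s,u},{q,s,u},{r,s,u}} V14={{r,u},{r,s,u}} V15={{q,t}} V23={{p,s},{p,r,s}} V24={{p,r},{p,r,s}} V25={{p,t}} V34={{r,s},{p,r,s},{r,s,u}} V45={{r,t}}
  V134={{r,s,u}} V234={{p,r,s}}
C dims 5,8,2; δ0: rk_F3 4; δ1: rk_F3 2
Ȟ^0: (5−4)−0=1 ⇒ Z/3
Ȟ^1: (8−2)−4=2 ⇒ Z/3 ⊕ Z/3
Ȟ^2: (2−0)−2=0 ⇒ 0


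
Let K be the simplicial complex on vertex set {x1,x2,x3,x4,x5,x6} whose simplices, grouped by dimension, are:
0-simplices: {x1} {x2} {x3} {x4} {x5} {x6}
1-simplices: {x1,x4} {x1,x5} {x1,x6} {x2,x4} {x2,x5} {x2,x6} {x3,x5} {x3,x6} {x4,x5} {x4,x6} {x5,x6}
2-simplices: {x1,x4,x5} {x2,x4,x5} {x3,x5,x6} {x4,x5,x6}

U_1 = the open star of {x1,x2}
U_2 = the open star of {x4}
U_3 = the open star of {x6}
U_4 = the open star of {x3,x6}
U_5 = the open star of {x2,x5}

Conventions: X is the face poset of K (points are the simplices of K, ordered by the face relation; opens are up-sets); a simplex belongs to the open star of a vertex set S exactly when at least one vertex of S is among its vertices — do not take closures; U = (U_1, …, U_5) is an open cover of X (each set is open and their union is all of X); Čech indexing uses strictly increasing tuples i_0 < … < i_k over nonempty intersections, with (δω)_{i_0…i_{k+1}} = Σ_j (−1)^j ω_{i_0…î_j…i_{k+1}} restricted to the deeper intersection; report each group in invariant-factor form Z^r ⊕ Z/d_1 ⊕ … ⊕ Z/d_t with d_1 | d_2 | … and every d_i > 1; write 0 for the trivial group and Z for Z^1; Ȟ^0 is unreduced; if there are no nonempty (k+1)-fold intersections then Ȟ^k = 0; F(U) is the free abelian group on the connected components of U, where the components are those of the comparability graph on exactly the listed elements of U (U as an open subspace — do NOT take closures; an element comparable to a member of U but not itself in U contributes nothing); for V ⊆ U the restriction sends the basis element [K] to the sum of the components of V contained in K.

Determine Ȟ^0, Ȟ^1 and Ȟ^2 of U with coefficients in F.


Ȟ^0(U;F) ≅ Z,  Ȟ^1(U;F) ≅ Z^2,  Ȟ^2(U;F) ≅ 0

nonempty overlaps:
  U1={{x1},{x2},{x1,x4},{x1,x5},{x1,x6},{x2,x4},{x2,x5},{x2,x6},{x1,x4,x5},{x2,x4,x5}} U2={{x4},{x1,x4},{x2,x4},{x4,x5},{x4,x6},{x1,x4,x5},{x2,x4,x5},{x4,x5,x6}} U3={{x6},{x1,x6},{x2,x6},{x3,x6},{x4,x6},{x5,x6},{x3,x5,x6},{x4,x5,x6}} U4={{x3},{x6},{x1,x6},{x2,x6},{x3,x5},{x3,x6},{x4,x6},{x5,x6},{x3,x5,x6},{x4,x5,x6}} U5={{x2},{x5},{x1,x5},{x2,x4},{x2,x5},{x2,x6},{x3,x5},{x4,x5},{x5,x6},{x1,x4,x5},{x2,x4,x5},{x3,x5,x6},{x4,x5,x6}}
  U12={{x1,x4},{x2,x4},{x1,x4,x5},{x2,x4,x5}} U13={{x1,x6},{x2,x6}} U14={{x1,x6},{x2,x6}} U15={{x2},{x1,x5},{x2,x4},{x2,x5},{x2,x6},{x1,x4,x5},{x2,x4,x5}} U23={{x4,x6},{x4,x5,x6}} U24={{x4,x6},{x4,x5,x6}} U25={{x2,x4},{x4,x5},{x1,x4,x5},{x2,x4,x5},{x4,x5,x6}} U34={{x6},{x1,x6},{x2,x6},{x3,x6},{x4,x6},{x5,x6},{x3,x5,x6},{x4,x5,x6}} U35={{x2,x6},{x5,x6},{x3,x5,x6},{x4,x5,x6}} U45={{x2,x6},{x3,x5},{x5,x6},{x3,x5,x6},{x4,x5,x6}}
  U125={{x2,x4},{x1,x4,x5},{x2,x4,x5}} U134={{x1,x6},{x2,x6}} U135={{x2,x6}} U145={{x2,x6}} U234={{x4,x6},{x4,x5,x6}} U235={{x4,x5,x6}} U245={{x4,x5,x6}} U345={{x2,x6},{x5,x6},{x3,x5,x6},{x4,x5,x6}}
  U1345={{x2,x6}} U2345={{x4,x5,x6}}
components per intersection:
  U1: {{x1},{x1,x4},{x1,x5},{x1,x6},{x1,x4,x5}} {{x2},{x2,x4},{x2,x5},{x2,x6},{x2,x4,x5}}
  U2: {{x4},{x1,x4},{x2,x4},{x4,x5},{x4,x6},{x1,x4,x5},{x2,x4,x5},{x4,x5,x6}}
  U3: {{x6},{x1,x6},{x2,x6},{x3,x6},{x4,x6},{x5,x6},{x3,x5,x6},{x4,x5,x6}}
  U4: {{x3},{x6},{x1,x6},{x2,x6},{x3,x5},{x3,x6},{x4,x6},{x5,x6},{x3,x5,x6},{x4,x5,x6}}
  U5: {{x2},{x5},{x1,x5},{x2,x4},{x2,x5},{x2,x6},{x3,x5},{x4,x5},{x5,x6},{x1,x4,x5},{x2,x4,x5},{x3,x5,x6},{x4,x5,x6}}
  U12: {{x1,x4},{x1,x4,x5}} {{x2,x4},{x2,x4,x5}}
  U13: {{x1,x6}} {{x2,x6}}
  U14: {{x1,x6}} {{x2,x6}}
  U15: {{x2},{x2,x4},{x2,x5},{x2,x6},{x2,x4,x5}} {{x1,x5},{x1,x4,x5}}
  U23: {{x4,x6},{x4,x5,x6}}
  U24: {{x4,x6},{x4,x5,x6}}
  U25: {{x2,x4},{x4,x5},{x1,x4,x5},{x2,x4,x5},{x4,x5,x6}}
  U34: {{x6},{x1,x6},{x2,x6},{x3,x6},{x4,x6},{x5,x6},{x3,x5,x6},{x4,x5,x6}}
  U35: {{x2,x6}} {{x5,x6},{x3,x5,x6},{x4,x5,x6}}
  U45: {{x2,x6}} {{x3,x5},{x5,x6},{x3,x5,x6},{x4,x5,x6}}
  U125: {{x2,x4},{x2,x4,x5}} {{x1,x4,x5}}
  U134: {{x1,x6}} {{x2,x6}}
  U135: {{x2,x6}}
  U145: {{x2,x6}}
  U234: {{x4,x6},{x4,x5,x6}}
  U235: {{x4,x5,x6}}
  U245: {{x4,x5,x6}}
  U345: {{x2,x6}} {{x5,x6},{x3,x5,x6},{x4,x5,x6}}
  U1345: {{x2,x6}}
  U2345: {{x4,x5,x6}}
C dims 6,16,11,2; δ0: rk 5, SNF 1^5; δ1: rk 9, SNF 1^9; δ2: rk 2, SNF 1^2
degree 0: 6−5−0 = 1 → Ȟ^0 ≅ Z
degree 1: 16−9−5 = 2 → Ȟ^1 ≅ Z^2
degree 2: 11−2−9 = 0 → Ȟ^2 ≅ 0


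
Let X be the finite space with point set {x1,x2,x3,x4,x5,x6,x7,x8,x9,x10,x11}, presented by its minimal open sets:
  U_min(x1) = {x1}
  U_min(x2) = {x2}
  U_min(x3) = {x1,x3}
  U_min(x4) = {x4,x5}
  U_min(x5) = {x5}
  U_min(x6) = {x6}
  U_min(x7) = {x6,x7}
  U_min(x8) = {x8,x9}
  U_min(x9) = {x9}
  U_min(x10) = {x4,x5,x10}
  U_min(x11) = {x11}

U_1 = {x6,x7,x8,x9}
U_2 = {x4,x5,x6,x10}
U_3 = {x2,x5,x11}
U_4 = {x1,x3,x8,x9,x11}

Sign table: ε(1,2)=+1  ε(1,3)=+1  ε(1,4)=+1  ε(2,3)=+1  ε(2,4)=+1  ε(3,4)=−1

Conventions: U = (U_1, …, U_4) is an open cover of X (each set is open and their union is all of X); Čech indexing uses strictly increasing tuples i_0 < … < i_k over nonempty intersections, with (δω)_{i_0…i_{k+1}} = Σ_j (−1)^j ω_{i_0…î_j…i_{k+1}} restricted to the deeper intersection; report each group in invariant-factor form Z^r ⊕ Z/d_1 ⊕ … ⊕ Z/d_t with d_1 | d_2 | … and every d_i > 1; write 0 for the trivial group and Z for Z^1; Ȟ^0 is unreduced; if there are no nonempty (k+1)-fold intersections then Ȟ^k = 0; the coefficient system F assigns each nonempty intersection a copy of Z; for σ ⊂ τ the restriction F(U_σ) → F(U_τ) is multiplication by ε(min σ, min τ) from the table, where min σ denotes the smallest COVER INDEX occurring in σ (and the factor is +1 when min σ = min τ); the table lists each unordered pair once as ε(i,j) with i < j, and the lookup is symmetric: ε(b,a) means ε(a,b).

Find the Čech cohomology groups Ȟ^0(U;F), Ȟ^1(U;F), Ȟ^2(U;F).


Ȟ^0 = 0, Ȟ^1 = Z/2, Ȟ^2 = 0

nonempty intersections:
  U12={x6} U14={x8,x9} U23={x5} U34={x11}
C dims 4,4; δ0: rk 4, SNF 1^3·2
Ȟ^0: (4−4)−0=0 ⇒ 0
Ȟ^1: (4−0)−4=0 plus torsion [2] ⇒ Z/2
Ȟ^2: (0−0)−0=0 ⇒ 0


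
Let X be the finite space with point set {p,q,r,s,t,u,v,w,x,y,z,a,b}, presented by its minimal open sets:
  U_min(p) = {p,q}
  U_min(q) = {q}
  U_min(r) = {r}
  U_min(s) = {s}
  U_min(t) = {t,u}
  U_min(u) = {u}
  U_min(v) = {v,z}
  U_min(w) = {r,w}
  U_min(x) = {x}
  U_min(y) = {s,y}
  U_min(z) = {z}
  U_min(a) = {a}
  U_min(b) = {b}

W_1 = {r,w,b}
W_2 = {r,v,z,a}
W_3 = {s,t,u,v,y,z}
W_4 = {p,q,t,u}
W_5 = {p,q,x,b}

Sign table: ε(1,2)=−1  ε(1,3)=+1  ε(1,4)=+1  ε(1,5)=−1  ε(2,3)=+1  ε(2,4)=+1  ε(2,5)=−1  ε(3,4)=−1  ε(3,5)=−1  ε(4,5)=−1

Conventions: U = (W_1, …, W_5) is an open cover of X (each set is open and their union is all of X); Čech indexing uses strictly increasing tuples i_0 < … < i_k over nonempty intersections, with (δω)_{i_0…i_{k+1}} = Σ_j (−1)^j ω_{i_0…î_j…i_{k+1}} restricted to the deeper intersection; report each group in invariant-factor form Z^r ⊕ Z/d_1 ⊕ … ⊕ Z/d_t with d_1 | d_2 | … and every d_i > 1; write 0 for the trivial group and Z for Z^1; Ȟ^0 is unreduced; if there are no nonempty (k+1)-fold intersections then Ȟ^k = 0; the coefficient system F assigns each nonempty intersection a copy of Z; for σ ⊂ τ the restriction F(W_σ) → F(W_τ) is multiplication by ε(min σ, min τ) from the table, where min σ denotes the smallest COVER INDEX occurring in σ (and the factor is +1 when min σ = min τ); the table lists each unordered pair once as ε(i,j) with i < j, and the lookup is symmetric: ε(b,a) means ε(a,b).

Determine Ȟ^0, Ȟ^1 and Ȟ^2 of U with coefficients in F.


cover nerve:
  W12={r} W15={b} W23={v,z} W34={t,u} W45={p,q}
C dims 5,5; δ0: rk 4, SNF 1^4
Ȟ^0: (5−4)−0=1 ⇒ Z
Ȟ^1: (5−0)−4=1 ⇒ Z
Ȟ^2: (0−0)−0=0 ⇒ 0

Ȟ^0(U;F) ≅ Z,  Ȟ^1(U;F) ≅ Z,  Ȟ^2(U;F) ≅ 0


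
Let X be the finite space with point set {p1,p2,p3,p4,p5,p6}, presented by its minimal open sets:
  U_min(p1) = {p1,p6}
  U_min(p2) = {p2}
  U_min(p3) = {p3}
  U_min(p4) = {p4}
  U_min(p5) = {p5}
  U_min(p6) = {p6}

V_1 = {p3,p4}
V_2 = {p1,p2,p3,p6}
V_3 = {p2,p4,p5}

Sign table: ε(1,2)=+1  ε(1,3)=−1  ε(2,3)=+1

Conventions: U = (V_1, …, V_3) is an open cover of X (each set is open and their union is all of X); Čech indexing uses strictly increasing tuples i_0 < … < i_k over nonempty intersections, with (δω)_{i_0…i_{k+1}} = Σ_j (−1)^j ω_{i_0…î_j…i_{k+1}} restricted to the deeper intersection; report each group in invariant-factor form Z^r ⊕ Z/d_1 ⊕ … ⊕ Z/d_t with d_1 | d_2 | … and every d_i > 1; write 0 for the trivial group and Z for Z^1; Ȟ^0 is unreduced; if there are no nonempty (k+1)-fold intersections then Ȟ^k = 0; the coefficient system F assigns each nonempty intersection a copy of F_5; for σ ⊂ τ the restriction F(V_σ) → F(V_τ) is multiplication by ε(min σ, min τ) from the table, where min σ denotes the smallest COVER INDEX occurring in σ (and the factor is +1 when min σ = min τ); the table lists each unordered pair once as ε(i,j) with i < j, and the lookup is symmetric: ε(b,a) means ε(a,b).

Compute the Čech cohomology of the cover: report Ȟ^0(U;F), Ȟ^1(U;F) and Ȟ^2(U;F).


nonempty overlaps:
  V12={p3} V13={p4} V23={p2}
C dims 3,3; δ0: rk_F5 3
degree 0: 3−3−0 = 0 → Ȟ^0 ≅ 0
degree 1: 3−0−3 = 0 → Ȟ^1 ≅ 0
degree 2: 0−0−0 = 0 → Ȟ^2 ≅ 0

Ȟ^0 ≅ 0, Ȟ^1 ≅ 0, Ȟ^2 ≅ 0


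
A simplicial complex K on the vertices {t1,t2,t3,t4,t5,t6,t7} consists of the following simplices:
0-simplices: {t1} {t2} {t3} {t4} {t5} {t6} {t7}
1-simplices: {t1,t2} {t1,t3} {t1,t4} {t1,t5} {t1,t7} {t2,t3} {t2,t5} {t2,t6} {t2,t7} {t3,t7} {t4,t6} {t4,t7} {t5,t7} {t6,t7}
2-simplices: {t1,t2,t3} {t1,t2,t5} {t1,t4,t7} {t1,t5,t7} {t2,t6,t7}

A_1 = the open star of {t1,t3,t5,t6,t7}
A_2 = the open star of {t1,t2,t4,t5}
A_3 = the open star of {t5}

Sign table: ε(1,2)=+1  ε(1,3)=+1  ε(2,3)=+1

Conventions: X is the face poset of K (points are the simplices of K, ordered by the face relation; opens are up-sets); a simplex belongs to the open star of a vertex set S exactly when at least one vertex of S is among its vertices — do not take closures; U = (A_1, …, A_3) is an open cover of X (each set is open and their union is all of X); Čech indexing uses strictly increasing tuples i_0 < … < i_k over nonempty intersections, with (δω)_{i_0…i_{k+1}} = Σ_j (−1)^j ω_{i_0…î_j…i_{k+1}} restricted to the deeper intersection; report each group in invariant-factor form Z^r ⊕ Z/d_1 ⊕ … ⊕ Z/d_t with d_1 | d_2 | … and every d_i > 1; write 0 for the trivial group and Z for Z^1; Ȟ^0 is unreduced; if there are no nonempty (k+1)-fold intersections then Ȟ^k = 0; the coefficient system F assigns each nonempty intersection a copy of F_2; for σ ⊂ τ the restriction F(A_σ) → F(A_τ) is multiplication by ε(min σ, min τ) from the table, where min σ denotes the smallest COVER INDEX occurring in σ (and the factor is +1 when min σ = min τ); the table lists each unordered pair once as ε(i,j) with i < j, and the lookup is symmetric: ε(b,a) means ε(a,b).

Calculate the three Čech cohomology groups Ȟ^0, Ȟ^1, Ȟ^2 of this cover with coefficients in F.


nonempty overlaps:
  A1={{t1},{t3},{t5},{t6},{t7},{t1,t2},{t1,t3},{t1,t4},{t1,t5},{t1,t7},{t2,t3},{t2,t5},{t2,t6},{t2,t7},{t3,t7},{t4,t6},{t4,t7},{t5,t7},{t6,t7},{t1,t2,t3},{t1,t2,t5},{t1,t4,t7},{t1,t5,t7},{t2,t6,t7}} A2={{t1},{t2},{t4},{t5},{t1,t2},{t1,t3},{t1,t4},{t1,t5},{t1,t7},{t2,t3},{t2,t5},{t2,t6},{t2,t7},{t4,t6},{t4,t7},{t5,t7},{t1,t2,t3},{t1,t2,t5},{t1,t4,t7},{t1,t5,t7},{t2,t6,t7}} A3={{t5},{t1,t5},{t2,t5},{t5,t7},{t1,t2,t5},{t1,t5,t7}}
  A12={{t1},{t5},{t1,t2},{t1,t3},{t1,t4},{t1,t5},{t1,t7},{t2,t3},{t2,t5},{t2,t6},{t2,t7},{t4,t6},{t4,t7},{t5,t7},{t1,t2,t3},{t1,t2,t5},{t1,t4,t7},{t1,t5,t7},{t2,t6,t7}} A13={{t5},{t1,t5},{t2,t5},{t5,t7},{t1,t2,t5},{t1,t5,t7}} A23={{t5},{t1,t5},{t2,t5},{t5,t7},{t1,t2,t5},{t1,t5,t7}}
  A123={{t5},{t1,t5},{t2,t5},{t5,t7},{t1,t2,t5},{t1,t5,t7}}
C dims 3,3,1; δ0: rk_F2 2; δ1: rk_F2 1
degree 0: 3−2−0 = 1 → Ȟ^0 ≅ Z/2
degree 1: 3−1−2 = 0 → Ȟ^1 ≅ 0
degree 2: 1−0−1 = 0 → Ȟ^2 ≅ 0

Ȟ^0 ≅ Z/2, Ȟ^1 ≅ 0 and Ȟ^2 ≅ 0


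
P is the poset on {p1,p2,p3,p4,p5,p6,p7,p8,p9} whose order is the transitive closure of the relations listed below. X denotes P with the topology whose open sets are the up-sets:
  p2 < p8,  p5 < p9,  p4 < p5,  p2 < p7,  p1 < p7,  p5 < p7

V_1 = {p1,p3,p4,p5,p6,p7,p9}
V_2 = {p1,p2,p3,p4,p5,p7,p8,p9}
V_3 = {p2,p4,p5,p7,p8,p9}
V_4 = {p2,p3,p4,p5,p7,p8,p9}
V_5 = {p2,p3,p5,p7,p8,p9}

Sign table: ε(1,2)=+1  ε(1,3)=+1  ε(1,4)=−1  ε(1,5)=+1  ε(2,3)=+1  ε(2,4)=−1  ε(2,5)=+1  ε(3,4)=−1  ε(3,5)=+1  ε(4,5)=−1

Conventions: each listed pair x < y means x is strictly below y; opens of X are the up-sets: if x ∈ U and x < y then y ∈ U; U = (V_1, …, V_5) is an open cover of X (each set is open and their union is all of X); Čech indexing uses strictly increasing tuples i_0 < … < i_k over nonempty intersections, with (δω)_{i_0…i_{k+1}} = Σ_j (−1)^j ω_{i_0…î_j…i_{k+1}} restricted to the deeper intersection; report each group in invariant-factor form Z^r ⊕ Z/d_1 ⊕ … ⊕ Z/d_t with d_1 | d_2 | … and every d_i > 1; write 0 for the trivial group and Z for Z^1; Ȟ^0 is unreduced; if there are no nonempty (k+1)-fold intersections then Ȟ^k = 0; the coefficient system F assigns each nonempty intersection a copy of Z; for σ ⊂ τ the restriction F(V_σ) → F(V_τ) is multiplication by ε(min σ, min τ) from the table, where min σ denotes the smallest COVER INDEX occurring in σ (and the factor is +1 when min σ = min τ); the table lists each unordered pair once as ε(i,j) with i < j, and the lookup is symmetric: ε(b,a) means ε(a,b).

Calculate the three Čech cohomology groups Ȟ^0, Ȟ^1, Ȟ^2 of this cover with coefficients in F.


nerve of the cover:
  V12={p1,p3,p4,p5,p7,p9} V13={p4,p5,p7,p9} V14={p3,p4,p5,p7,p9} V15={p3,p5,p7,p9} V23={p2,p4,p5,p7,p8,p9} V24={p2,p3,p4,p5,p7,p8,p9} V25={p2,p3,p5,p7,p8,p9} V34={p2,p4,p5,p7,p8,p9} V35={p2,p5,p7,p8,p9} V45={p2,p3,p5,p7,p8,p9}
  V123={p4,p5,p7,p9} V124={p3,p4,p5,p7,p9} V125={p3,p5,p7,p9} V134={p4,p5,p7,p9} V135={p5,p7,p9} V145={p3,p5,p7,p9} V234={p2,p4,p5,p7,p8,p9} V235={p2,p5,p7,p8,p9} V245={p2,p3,p5,p7,p8,p9} V345={p2,p5,p7,p8,p9}
  V1234={p4,p5,p7,p9} V1235={p5,p7,p9} V1245={p3,p5,p7,p9} V1345={p5,p7,p9} V2345={p2,p5,p7,p8,p9}
  V12345={p5,p7,p9}
C dims 5,10,10,5; δ0: rk 4, SNF 1^4; δ1: rk 6, SNF 1^6; δ2: rk 4, SNF 1^4
Ȟ^0 = (5 − 4) − 0 = 1, so Ȟ^0 ≅ Z
Ȟ^1 = (10 − 6) − 4 = 0, so Ȟ^1 ≅ 0
Ȟ^2 = (10 − 4) − 6 = 0, so Ȟ^2 ≅ 0

Ȟ^0 ≅ Z,  Ȟ^1 ≅ 0,  Ȟ^2 ≅ 0


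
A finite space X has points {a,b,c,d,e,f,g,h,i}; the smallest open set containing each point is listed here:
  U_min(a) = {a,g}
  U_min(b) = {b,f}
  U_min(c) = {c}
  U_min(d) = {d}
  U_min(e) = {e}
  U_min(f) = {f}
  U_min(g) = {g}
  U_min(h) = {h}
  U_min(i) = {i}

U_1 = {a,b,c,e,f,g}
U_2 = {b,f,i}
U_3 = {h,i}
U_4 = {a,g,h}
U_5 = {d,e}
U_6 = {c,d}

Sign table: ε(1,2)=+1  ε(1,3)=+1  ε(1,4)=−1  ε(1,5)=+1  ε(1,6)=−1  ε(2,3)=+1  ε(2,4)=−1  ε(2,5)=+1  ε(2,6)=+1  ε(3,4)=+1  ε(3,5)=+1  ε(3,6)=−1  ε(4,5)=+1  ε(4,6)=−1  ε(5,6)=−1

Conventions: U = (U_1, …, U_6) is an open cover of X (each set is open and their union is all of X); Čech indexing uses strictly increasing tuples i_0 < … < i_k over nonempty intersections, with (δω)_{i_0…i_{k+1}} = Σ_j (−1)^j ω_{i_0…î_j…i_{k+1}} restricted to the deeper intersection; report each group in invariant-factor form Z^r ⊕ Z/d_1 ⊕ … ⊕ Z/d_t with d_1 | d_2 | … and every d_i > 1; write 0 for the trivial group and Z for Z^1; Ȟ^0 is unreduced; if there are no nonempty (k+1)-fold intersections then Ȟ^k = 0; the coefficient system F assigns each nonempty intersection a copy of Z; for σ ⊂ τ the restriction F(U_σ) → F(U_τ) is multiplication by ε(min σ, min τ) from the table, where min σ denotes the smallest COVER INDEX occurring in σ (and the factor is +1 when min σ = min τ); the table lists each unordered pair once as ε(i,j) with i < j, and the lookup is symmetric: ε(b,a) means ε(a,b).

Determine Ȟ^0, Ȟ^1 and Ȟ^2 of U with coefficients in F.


Ȟ^0(U;F) ≅ 0; Ȟ^1(U;F) ≅ Z ⊕ Z/2; Ȟ^2(U;F) ≅ 0

nonempty intersections:
  U12={b,f} U14={a,g} U15={e} U16={c} U23={i} U34={h} U56={d}
C dims 6,7; δ0: rk 6, SNF 1^5·2
Ȟ^0: (6−6)−0=0 ⇒ 0
Ȟ^1: (7−0)−6=1 plus torsion [2] ⇒ Z ⊕ Z/2
Ȟ^2: (0−0)−0=0 ⇒ 0


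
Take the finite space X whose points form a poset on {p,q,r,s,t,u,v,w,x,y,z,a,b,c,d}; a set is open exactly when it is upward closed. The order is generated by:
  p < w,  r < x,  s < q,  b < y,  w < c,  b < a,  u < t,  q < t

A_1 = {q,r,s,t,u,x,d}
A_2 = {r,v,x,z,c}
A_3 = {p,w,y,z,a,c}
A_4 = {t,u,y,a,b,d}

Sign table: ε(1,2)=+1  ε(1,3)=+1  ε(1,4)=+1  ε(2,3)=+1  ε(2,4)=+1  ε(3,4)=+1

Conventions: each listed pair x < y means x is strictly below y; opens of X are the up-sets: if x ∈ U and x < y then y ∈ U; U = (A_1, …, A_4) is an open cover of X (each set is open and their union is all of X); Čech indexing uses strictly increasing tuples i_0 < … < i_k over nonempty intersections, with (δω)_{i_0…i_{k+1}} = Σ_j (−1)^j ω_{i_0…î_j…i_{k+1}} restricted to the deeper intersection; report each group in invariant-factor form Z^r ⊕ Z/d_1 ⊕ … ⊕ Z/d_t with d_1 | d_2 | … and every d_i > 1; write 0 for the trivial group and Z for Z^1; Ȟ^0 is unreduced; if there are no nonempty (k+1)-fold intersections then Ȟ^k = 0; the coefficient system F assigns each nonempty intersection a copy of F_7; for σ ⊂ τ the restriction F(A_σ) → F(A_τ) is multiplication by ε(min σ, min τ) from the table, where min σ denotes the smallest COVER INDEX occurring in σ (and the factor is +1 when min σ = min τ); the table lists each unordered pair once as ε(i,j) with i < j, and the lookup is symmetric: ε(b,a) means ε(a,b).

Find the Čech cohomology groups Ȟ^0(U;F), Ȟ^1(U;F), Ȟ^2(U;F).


nerve of the cover:
  A12={r,x} A14={t,u,d} A23={z,c} A34={y,a}
C dims 4,4; δ0: rk_F7 3
Ȟ^0 = (4 − 3) − 0 = 1, so Ȟ^0 ≅ Z/7
Ȟ^1 = (4 − 0) − 3 = 1, so Ȟ^1 ≅ Z/7
Ȟ^2 = (0 − 0) − 0 = 0, so Ȟ^2 ≅ 0

Ȟ^0 ≅ Z/7, Ȟ^1 ≅ Z/7 and Ȟ^2 ≅ 0


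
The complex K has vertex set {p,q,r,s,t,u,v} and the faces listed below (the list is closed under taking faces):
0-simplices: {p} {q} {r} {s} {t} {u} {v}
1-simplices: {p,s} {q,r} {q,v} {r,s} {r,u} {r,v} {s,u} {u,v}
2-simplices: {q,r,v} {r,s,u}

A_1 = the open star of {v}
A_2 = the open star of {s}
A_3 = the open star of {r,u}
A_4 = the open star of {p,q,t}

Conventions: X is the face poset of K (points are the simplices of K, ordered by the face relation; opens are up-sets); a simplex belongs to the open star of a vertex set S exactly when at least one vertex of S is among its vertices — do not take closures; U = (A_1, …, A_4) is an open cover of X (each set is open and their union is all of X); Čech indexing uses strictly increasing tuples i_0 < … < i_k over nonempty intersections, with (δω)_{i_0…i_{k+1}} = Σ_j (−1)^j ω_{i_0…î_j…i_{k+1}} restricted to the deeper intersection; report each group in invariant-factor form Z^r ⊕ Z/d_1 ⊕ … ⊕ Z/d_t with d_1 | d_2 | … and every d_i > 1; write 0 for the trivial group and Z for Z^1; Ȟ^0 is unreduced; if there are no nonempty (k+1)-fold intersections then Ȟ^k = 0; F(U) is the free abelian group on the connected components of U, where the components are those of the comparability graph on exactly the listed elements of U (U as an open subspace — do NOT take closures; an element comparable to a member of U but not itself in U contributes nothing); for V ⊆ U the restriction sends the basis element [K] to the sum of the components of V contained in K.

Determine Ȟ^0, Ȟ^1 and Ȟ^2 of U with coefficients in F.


Ȟ^0 ≅ Z^2; Ȟ^1 ≅ Z; Ȟ^2 ≅ 0

nonempty overlaps:
  A1={{v},{q,v},{r,v},{u,v},{q,r,v}} A2={{s},{p,s},{r,s},{s,u},{r,s,u}} A3={{r},{u},{q,r},{r,s},{r,u},{r,v},{s,u},{u,v},{q,r,v},{r,s,u}} A4={{p},{q},{t},{p,s},{q,r},{q,v},{q,r,v}}
  A13={{r,v},{u,v},{q,r,v}} A14={{q,v},{q,r,v}} A23={{r,s},{s,u},{r,s,u}} A24={{p,s}} A34={{q,r},{q,r,v}}
  A134={{q,r,v}}
components per intersection:
  A1: {{v},{q,v},{r,v},{u,v},{q,r,v}}
  A2: {{s},{p,s},{r,s},{s,u},{r,s,u}}
  A3: {{r},{u},{q,r},{r,s},{r,u},{r,v},{s,u},{u,v},{q,r,v},{r,s,u}}
  A4: {{p},{p,s}} {{q},{q,r},{q,v},{q,r,v}} {{t}}
  A13: {{r,v},{q,r,v}} {{u,v}}
  A14: {{q,v},{q,r,v}}
  A23: {{r,s},{s,u},{r,s,u}}
  A24: {{p,s}}
  A34: {{q,r},{q,r,v}}
  A134: {{q,r,v}}
C dims 6,6,1; δ0: rk 4, SNF 1^4; δ1: rk 1, SNF 1^1
degree 0: 6−4−0 = 2 → Ȟ^0 ≅ Z^2
degree 1: 6−1−4 = 1 → Ȟ^1 ≅ Z
degree 2: 1−0−1 = 0 → Ȟ^2 ≅ 0


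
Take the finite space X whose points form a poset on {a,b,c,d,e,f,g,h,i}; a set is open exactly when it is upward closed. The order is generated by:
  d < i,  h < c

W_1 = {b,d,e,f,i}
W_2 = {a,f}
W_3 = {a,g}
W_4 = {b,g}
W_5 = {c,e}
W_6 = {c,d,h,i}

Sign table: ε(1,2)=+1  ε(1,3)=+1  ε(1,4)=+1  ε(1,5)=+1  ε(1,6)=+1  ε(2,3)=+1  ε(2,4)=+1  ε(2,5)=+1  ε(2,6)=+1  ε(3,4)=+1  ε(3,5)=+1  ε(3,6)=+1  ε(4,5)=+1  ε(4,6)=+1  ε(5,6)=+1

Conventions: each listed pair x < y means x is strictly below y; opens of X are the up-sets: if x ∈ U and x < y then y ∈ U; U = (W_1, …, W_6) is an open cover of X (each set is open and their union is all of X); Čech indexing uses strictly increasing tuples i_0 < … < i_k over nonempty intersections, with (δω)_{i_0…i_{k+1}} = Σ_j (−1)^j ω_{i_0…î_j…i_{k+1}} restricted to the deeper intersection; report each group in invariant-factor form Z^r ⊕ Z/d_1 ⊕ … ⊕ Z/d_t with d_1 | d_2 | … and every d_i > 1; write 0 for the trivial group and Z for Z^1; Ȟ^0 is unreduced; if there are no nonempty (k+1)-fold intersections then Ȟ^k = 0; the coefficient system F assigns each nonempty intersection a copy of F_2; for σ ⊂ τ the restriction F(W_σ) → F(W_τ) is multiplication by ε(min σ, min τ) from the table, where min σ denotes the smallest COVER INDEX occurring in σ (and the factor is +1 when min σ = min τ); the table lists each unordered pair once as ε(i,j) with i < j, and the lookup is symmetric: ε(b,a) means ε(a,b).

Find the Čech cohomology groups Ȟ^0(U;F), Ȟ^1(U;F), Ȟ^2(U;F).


Ȟ^0 = Z/2; Ȟ^1 = Z/2 ⊕ Z/2; Ȟ^2 = 0

nerve simplices:
  W12={f} W14={b} W15={e} W16={d,i} W23={a} W34={g} W56={c}
C dims 6,7; δ0: rk_F2 5
degree 0: 6−5−0 = 1 → Ȟ^0 ≅ Z/2
degree 1: 7−0−5 = 2 → Ȟ^1 ≅ Z/2 ⊕ Z/2
degree 2: 0−0−0 = 0 → Ȟ^2 ≅ 0


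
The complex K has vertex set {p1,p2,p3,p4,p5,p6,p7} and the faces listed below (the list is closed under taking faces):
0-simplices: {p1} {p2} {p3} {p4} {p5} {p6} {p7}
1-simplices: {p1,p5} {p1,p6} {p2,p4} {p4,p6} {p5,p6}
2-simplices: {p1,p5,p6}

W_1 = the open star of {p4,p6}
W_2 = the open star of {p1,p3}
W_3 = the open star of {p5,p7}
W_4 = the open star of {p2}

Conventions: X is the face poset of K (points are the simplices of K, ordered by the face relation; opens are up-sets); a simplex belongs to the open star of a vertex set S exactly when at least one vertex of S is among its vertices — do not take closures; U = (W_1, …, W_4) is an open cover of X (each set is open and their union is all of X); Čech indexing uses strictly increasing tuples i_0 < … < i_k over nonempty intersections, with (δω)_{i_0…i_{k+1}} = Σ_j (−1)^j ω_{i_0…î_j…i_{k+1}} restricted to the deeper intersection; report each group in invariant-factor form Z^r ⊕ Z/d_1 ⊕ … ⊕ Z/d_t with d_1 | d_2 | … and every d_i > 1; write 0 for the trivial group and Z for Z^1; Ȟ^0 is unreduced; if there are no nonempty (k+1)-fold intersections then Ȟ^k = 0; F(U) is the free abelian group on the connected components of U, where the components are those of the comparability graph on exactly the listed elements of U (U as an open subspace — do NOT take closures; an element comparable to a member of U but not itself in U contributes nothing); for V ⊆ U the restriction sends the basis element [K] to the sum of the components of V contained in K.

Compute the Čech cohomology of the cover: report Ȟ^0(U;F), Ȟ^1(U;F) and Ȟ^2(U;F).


Ȟ^0 = Z^3, Ȟ^1 = 0, Ȟ^2 = 0

nerve of the cover:
  W1={{p4},{p6},{p1,p6},{p2,p4},{p4,p6},{p5,p6},{p1,p5,p6}} W2={{p1},{p3},{p1,p5},{p1,p6},{p1,p5,p6}} W3={{p5},{p7},{p1,p5},{p5,p6},{p1,p5,p6}} W4={{p2},{p2,p4}}
  W12={{p1,p6},{p1,p5,p6}} W13={{p5,p6},{p1,p5,p6}} W14={{p2,p4}} W23={{p1,p5},{p1,p5,p6}}
  W123={{p1,p5,p6}}
components per intersection:
  W1: {{p4},{p6},{p1,p6},{p2,p4},{p4,p6},{p5,p6},{p1,p5,p6}}
  W2: {{p1},{p1,p5},{p1,p6},{p1,p5,p6}} {{p3}}
  W3: {{p5},{p1,p5},{p5,p6},{p1,p5,p6}} {{p7}}
  W4: {{p2},{p2,p4}}
  W12: {{p1,p6},{p1,p5,p6}}
  W13: {{p5,p6},{p1,p5,p6}}
  W14: {{p2,p4}}
  W23: {{p1,p5},{p1,p5,p6}}
  W123: {{p1,p5,p6}}
C dims 6,4,1; δ0: rk 3, SNF 1^3; δ1: rk 1, SNF 1^1
Ȟ^0 = (6 − 3) − 0 = 3, so Ȟ^0 ≅ Z^3
Ȟ^1 = (4 − 1) − 3 = 0, so Ȟ^1 ≅ 0
Ȟ^2 = (1 − 0) − 1 = 0, so Ȟ^2 ≅ 0


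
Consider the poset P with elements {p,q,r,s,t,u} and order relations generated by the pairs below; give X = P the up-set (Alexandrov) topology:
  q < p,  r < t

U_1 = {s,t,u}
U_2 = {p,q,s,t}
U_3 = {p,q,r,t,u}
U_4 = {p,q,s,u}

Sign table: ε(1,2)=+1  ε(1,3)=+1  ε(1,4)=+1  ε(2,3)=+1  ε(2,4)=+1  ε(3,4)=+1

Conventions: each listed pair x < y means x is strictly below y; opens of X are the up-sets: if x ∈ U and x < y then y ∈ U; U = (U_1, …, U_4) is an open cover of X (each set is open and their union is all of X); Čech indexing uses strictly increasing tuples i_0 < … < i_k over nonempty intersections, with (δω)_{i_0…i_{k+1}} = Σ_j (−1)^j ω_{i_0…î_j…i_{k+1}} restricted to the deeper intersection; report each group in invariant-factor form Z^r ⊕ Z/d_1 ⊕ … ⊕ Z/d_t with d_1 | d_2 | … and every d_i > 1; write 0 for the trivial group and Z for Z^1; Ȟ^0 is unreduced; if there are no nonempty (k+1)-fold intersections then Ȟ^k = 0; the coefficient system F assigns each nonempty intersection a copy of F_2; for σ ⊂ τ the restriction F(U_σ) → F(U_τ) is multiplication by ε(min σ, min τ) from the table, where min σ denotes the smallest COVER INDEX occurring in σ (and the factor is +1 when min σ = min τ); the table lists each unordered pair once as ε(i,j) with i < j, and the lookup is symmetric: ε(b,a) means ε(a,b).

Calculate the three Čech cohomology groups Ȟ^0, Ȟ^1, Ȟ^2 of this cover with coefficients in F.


Ȟ^0 = Z/2, Ȟ^1 = 0 and Ȟ^2 = Z/2

nerve simplices:
  U12={s,t} U13={t,u} U14={s,u} U23={p,q,t} U24={p,q,s} U34={p,q,u}
  U123={t} U124={s} U134={u} U234={p,q}
C dims 4,6,4; δ0: rk_F2 3; δ1: rk_F2 3
degree 0: 4−3−0 = 1 → Ȟ^0 ≅ Z/2
degree 1: 6−3−3 = 0 → Ȟ^1 ≅ 0
degree 2: 4−0−3 = 1 → Ȟ^2 ≅ Z/2
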